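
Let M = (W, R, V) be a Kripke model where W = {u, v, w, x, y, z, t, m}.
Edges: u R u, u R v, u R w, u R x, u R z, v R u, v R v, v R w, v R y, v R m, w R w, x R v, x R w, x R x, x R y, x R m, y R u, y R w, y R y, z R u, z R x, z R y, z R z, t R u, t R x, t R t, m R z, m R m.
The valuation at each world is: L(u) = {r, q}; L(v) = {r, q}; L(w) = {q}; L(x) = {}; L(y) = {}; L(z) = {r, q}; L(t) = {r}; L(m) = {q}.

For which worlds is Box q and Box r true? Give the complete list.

Recall that Box ψ holds at a world iff ψ holds at every accessible world, and Dia ψ holds iff ψ holds at some accessible world.
Let φ = Box q and Box r. Evaluate φ at each world:
  u (successors {u, v, w, x, z}): φ is false.
  v (successors {u, v, w, y, m}): φ is false.
  w (successors {w}): φ is false.
  x (successors {v, w, x, y, m}): φ is false.
  y (successors {u, w, y}): φ is false.
  z (successors {u, x, y, z}): φ is false.
  t (successors {u, x, t}): φ is false.
  m (successors {z, m}): φ is false.
For instance, at z:
  At z: Box q is false, Box r is false, so Box q and Box r is false.
    At z: Box q requires q at every successor {u, x, y, z}.
      q fails at x, so Box q is false at z.
    At z: Box r requires r at every successor {u, x, y, z}.
      r fails at x, so Box r is false at z.
Satisfying worlds: none.

none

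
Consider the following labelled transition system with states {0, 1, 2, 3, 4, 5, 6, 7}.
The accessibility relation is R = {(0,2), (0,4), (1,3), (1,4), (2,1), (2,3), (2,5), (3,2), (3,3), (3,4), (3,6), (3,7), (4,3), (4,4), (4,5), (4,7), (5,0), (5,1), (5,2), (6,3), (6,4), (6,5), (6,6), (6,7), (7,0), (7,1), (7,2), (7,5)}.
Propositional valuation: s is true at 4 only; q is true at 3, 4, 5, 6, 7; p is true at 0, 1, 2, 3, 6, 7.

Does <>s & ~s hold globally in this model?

Recall that <>ψ holds at a world iff ψ holds at some accessible world.
Let φ = <>s & ~s. Evaluate φ at each world:
  0 (successors {2, 4}): φ is true.
  1 (successors {3, 4}): φ is true.
  2 (successors {1, 3, 5}): φ is false.
  3 (successors {2, 3, 4, 6, 7}): φ is true.
  4 (successors {3, 4, 5, 7}): φ is false.
  5 (successors {0, 1, 2}): φ is false.
  6 (successors {3, 4, 5, 6, 7}): φ is true.
  7 (successors {0, 1, 2, 5}): φ is false.
Detail at 2 (counterexample):
  At 2: <>s is false, ~s is true, so <>s & ~s is false.
    At 2: <>s requires s at some successor in {1, 3, 5}.
      At 1: s is false.
      At 3: s is false.
      At 5: s is false.
    So <>s is false at 2.

No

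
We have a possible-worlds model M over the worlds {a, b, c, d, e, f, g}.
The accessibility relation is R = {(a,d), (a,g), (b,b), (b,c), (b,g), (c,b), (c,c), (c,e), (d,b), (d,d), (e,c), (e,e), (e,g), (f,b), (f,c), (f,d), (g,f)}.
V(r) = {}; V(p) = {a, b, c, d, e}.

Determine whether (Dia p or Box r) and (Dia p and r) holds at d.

At d: Dia p or Box r is true, Dia p and r is false, so (Dia p or Box r) and (Dia p and r) is false.
  At d: Dia p is true, Box r is false, so Dia p or Box r is true.
    At d: Dia p requires p at some successor in {b, d}.
      p holds at b, so Dia p is true at d.
    At d: Box r requires r at every successor {b, d}.
      r fails at b, so Box r is false at d.
  At d: Dia p is true, r is false, so Dia p and r is false.
    At d: Dia p requires p at some successor in {b, d}.
      p holds at b, so Dia p is true at d.

No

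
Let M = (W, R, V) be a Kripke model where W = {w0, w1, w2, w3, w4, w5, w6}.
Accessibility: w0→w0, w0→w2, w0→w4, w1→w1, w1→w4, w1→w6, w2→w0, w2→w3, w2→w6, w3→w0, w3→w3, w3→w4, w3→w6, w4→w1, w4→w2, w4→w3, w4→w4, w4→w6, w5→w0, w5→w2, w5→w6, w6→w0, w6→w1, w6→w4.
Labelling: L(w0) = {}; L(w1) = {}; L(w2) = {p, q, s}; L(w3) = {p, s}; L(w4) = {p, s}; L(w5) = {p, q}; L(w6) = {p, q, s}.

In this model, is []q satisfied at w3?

No

At w3: []q requires q at every successor {w0, w3, w4, w6}.
  q fails at w0, so []q is false at w3.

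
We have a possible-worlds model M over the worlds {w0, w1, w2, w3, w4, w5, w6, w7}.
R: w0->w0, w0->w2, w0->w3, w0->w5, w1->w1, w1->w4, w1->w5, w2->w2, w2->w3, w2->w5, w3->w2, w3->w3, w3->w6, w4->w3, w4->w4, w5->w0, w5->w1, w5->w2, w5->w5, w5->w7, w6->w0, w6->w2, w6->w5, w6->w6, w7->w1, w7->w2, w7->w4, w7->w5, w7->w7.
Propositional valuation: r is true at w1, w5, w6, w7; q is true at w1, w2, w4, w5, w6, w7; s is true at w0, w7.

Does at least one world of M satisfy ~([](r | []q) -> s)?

Let φ = ~([](r | []q) -> s). Evaluate φ at each world:
  w0 (successors {w0, w2, w3, w5}): φ is false.
  w1 (successors {w1, w4, w5}): φ is false.
  w2 (successors {w2, w3, w5}): φ is false.
  w3 (successors {w2, w3, w6}): φ is false.
  w4 (successors {w3, w4}): φ is false.
  w5 (successors {w0, w1, w2, w5, w7}): φ is false.
  w6 (successors {w0, w2, w5, w6}): φ is false.
  w7 (successors {w1, w2, w4, w5, w7}): φ is false.
For instance, at w1:
  At w1: [](r | []q) -> s is true, so ~([](r | []q) -> s) is false.
    At w1: [](r | []q) is false, s is false, so [](r | []q) -> s is true.
      At w1: [](r | []q) requires r | []q at every successor {w1, w4, w5}.
        r | []q fails at w4, so [](r | []q) is false at w1.

No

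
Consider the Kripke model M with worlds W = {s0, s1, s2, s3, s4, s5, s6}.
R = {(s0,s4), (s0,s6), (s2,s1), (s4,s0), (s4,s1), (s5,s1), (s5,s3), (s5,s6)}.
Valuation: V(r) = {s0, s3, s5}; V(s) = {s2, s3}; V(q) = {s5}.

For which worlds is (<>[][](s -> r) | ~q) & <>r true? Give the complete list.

Let φ = (<>[][](s -> r) | ~q) & <>r. Evaluate φ at each world:
  s0 (successors {s4, s6}): φ is false.
  s1 (successors ∅): φ is false.
  s2 (successors {s1}): φ is false.
  s3 (successors ∅): φ is false.
  s4 (successors {s0, s1}): φ is true.
  s5 (successors {s1, s3, s6}): φ is true.
  s6 (successors ∅): φ is false.
For instance, at s5:
  At s5: <>[][](s -> r) | ~q is true, <>r is true, so (<>[][](s -> r) | ~q) & <>r is true.
    At s5: <>[][](s -> r) is true, ~q is false, so <>[][](s -> r) | ~q is true.
      At s5: <>[][](s -> r) requires [][](s -> r) at some successor in {s1, s3, s6}.
        [][](s -> r) holds at s1, so <>[][](s -> r) is true at s5.
    At s5: <>r requires r at some successor in {s1, s3, s6}.
      r holds at s3, so <>r is true at s5.
Satisfying worlds: {s4, s5}

s4, s5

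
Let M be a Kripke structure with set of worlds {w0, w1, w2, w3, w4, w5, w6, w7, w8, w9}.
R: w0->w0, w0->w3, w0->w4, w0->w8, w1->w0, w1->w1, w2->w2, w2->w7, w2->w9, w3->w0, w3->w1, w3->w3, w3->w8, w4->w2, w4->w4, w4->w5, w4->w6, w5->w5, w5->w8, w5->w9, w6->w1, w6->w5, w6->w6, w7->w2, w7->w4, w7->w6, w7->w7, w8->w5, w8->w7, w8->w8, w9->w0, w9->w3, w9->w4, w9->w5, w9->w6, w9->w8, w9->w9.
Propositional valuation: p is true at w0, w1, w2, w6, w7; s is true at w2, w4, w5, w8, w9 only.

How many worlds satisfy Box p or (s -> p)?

6

Let φ = Box p or (s -> p). Evaluate φ at each world:
  w0 (successors {w0, w3, w4, w8}): φ is true.
  w1 (successors {w0, w1}): φ is true.
  w2 (successors {w2, w7, w9}): φ is true.
  w3 (successors {w0, w1, w3, w8}): φ is true.
  w4 (successors {w2, w4, w5, w6}): φ is false.
  w5 (successors {w5, w8, w9}): φ is false.
  w6 (successors {w1, w5, w6}): φ is true.
  w7 (successors {w2, w4, w6, w7}): φ is true.
  w8 (successors {w5, w7, w8}): φ is false.
  w9 (successors {w0, w3, w4, w5, w6, w8, w9}): φ is false.
For instance, at w3:
  At w3: Box p is false, s -> p is true, so Box p or (s -> p) is true.
    At w3: Box p requires p at every successor {w0, w1, w3, w8}.
      p fails at w3, so Box p is false at w3.
Satisfying worlds: {w0, w1, w2, w3, w6, w7}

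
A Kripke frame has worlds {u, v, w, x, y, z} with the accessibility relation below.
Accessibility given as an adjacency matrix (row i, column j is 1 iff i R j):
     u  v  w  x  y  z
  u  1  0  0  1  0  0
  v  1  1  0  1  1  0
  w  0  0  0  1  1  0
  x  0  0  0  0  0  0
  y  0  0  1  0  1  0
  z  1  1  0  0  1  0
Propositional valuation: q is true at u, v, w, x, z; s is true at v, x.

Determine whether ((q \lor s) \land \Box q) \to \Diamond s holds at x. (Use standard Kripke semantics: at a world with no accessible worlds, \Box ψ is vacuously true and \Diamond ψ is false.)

No

At x: (q \lor s) \land \Box q is true, \Diamond s is false, so ((q \lor s) \land \Box q) \to \Diamond s is false.
  At x: q \lor s is true, \Box q is true, so (q \lor s) \land \Box q is true.
    At x: no accessible worlds, so \Box q holds vacuously.
  At x: no accessible worlds, so \Diamond s is false.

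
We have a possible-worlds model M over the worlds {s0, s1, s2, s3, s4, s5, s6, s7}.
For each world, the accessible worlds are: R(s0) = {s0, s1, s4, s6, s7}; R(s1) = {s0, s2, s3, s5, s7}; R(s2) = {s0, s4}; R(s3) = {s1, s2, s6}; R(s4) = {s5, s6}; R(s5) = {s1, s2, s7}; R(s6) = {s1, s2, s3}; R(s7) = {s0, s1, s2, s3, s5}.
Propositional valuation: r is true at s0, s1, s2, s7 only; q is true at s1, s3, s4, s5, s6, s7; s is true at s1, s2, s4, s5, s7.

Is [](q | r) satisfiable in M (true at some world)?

Let φ = [](q | r). Evaluate φ at each world:
  s0 (successors {s0, s1, s4, s6, s7}): φ is true.
  s1 (successors {s0, s2, s3, s5, s7}): φ is true.
  s2 (successors {s0, s4}): φ is true.
  s3 (successors {s1, s2, s6}): φ is true.
  s4 (successors {s5, s6}): φ is true.
  s5 (successors {s1, s2, s7}): φ is true.
  s6 (successors {s1, s2, s3}): φ is true.
  s7 (successors {s0, s1, s2, s3, s5}): φ is true.
Detail at s0 (witness):
  At s0: [](q | r) requires q | r at every successor {s0, s1, s4, s6, s7}.
    At s0: q | r is true.
    At s1: q | r is true.
    At s4: q | r is true.
    At s6: q | r is true.
    At s7: q | r is true.
  So [](q | r) is true at s0.

Yes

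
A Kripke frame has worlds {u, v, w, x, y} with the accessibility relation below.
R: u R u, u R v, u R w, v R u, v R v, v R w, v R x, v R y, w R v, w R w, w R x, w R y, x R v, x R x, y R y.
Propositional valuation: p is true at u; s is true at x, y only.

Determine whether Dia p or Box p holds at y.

At y: Dia p is false, Box p is false, so Dia p or Box p is false.
  At y: Dia p requires p at some successor in {y}.
    At y: p is false.
  So Dia p is false at y.
  At y: Box p requires p at every successor {y}.
    p fails at y, so Box p is false at y.

No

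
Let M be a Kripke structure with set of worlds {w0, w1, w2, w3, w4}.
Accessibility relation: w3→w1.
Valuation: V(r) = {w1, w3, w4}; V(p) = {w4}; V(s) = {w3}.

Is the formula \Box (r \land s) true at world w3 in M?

At w3: \Box (r \land s) requires r \land s at every successor {w1}.
  r \land s fails at w1, so \Box (r \land s) is false at w3.

No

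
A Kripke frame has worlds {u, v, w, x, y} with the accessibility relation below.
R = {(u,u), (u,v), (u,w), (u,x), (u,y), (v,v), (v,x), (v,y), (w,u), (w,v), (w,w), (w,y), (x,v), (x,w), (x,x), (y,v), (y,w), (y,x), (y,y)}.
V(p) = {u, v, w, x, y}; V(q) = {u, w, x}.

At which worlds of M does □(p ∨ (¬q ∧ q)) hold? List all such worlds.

u, v, w, x, y

Let φ = □(p ∨ (¬q ∧ q)). Evaluate φ at each world:
  u (successors {u, v, w, x, y}): φ is true.
  v (successors {v, x, y}): φ is true.
  w (successors {u, v, w, y}): φ is true.
  x (successors {v, w, x}): φ is true.
  y (successors {v, w, x, y}): φ is true.
For instance, at x:
  At x: □(p ∨ (¬q ∧ q)) requires p ∨ (¬q ∧ q) at every successor {v, w, x}.
    At v: p ∨ (¬q ∧ q) is true.
    At w: p ∨ (¬q ∧ q) is true.
    At x: p ∨ (¬q ∧ q) is true.
  So □(p ∨ (¬q ∧ q)) is true at x.
Satisfying worlds: {u, v, w, x, y}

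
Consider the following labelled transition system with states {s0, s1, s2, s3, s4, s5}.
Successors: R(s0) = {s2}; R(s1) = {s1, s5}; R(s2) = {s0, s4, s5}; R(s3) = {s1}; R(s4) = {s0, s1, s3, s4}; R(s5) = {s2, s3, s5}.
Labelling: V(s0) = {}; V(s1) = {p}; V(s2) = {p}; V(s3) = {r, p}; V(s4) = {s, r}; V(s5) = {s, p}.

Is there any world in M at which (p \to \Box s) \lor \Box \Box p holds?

Yes

Recall that \Box ψ holds at a world iff ψ holds at every accessible world, and \Diamond ψ holds iff ψ holds at some accessible world.
Let φ = (p \to \Box s) \lor \Box \Box p. Evaluate φ at each world:
  s0 (successors {s2}): φ is true.
  s1 (successors {s1, s5}): φ is true.
  s2 (successors {s0, s4, s5}): φ is false.
  s3 (successors {s1}): φ is true.
  s4 (successors {s0, s1, s3, s4}): φ is true.
  s5 (successors {s2, s3, s5}): φ is false.
Detail at s0 (witness):
  At s0: p \to \Box s is true, \Box \Box p is false, so (p \to \Box s) \lor \Box \Box p is true.
    At s0: p is false, \Box s is false, so p \to \Box s is true.
      At s0: \Box s requires s at every successor {s2}.
        s fails at s2, so \Box s is false at s0.
    At s0: \Box \Box p requires \Box p at every successor {s2}.
      \Box p fails at s2, so \Box \Box p is false at s0.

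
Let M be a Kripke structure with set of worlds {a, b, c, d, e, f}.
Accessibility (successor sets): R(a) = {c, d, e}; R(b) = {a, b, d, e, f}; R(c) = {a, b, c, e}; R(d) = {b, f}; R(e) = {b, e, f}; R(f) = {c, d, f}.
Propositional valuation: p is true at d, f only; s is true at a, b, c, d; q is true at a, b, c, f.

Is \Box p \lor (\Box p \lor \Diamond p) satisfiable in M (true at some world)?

Yes

Recall that \Box ψ holds at a world iff ψ holds at every accessible world, and \Diamond ψ holds iff ψ holds at some accessible world.
Let φ = \Box p \lor (\Box p \lor \Diamond p). Evaluate φ at each world:
  a (successors {c, d, e}): φ is true.
  b (successors {a, b, d, e, f}): φ is true.
  c (successors {a, b, c, e}): φ is false.
  d (successors {b, f}): φ is true.
  e (successors {b, e, f}): φ is true.
  f (successors {c, d, f}): φ is true.
Detail at a (witness):
  At a: \Box p is false, \Box p \lor \Diamond p is true, so \Box p \lor (\Box p \lor \Diamond p) is true.
    At a: \Box p requires p at every successor {c, d, e}.
      p fails at c, so \Box p is false at a.
    At a: \Box p is false, \Diamond p is true, so \Box p \lor \Diamond p is true.
      At a: \Box p requires p at every successor {c, d, e}.
        p fails at c, so \Box p is false at a.
      At a: \Diamond p requires p at some successor in {c, d, e}.
        p holds at d, so \Diamond p is true at a.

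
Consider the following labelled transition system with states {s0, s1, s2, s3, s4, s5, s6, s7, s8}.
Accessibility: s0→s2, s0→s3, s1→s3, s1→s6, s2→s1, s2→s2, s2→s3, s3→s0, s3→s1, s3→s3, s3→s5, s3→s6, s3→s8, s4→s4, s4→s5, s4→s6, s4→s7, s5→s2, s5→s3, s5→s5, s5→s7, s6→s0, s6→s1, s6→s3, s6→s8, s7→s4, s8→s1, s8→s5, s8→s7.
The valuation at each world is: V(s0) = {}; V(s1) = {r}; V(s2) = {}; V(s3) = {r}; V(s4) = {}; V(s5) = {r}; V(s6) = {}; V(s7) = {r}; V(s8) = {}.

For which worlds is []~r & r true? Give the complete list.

s7

Let φ = []~r & r. Evaluate φ at each world:
  s0 (successors {s2, s3}): φ is false.
  s1 (successors {s3, s6}): φ is false.
  s2 (successors {s1, s2, s3}): φ is false.
  s3 (successors {s0, s1, s3, s5, s6, s8}): φ is false.
  s4 (successors {s4, s5, s6, s7}): φ is false.
  s5 (successors {s2, s3, s5, s7}): φ is false.
  s6 (successors {s0, s1, s3, s8}): φ is false.
  s7 (successors {s4}): φ is true.
  s8 (successors {s1, s5, s7}): φ is false.
For instance, at s6:
  At s6: []~r is false, r is false, so []~r & r is false.
    At s6: []~r requires ~r at every successor {s0, s1, s3, s8}.
      ~r fails at s1, so []~r is false at s6.
Satisfying worlds: {s7}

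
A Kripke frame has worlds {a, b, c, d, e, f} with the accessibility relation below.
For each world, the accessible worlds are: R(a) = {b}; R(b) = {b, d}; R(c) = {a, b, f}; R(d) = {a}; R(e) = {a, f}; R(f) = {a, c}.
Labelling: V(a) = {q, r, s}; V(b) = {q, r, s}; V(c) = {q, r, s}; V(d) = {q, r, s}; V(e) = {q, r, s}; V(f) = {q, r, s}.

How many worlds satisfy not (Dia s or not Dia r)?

0

Recall that Dia ψ holds at a world iff ψ holds at some accessible world.
Let φ = not (Dia s or not Dia r). Evaluate φ at each world:
  a (successors {b}): φ is false.
  b (successors {b, d}): φ is false.
  c (successors {a, b, f}): φ is false.
  d (successors {a}): φ is false.
  e (successors {a, f}): φ is false.
  f (successors {a, c}): φ is false.
For instance, at e:
  At e: Dia s or not Dia r is true, so not (Dia s or not Dia r) is false.
    At e: Dia s is true, not Dia r is false, so Dia s or not Dia r is true.
      At e: Dia s requires s at some successor in {a, f}.
        s holds at a, so Dia s is true at e.
      At e: Dia r is true, so not Dia r is false.
Satisfying worlds: none.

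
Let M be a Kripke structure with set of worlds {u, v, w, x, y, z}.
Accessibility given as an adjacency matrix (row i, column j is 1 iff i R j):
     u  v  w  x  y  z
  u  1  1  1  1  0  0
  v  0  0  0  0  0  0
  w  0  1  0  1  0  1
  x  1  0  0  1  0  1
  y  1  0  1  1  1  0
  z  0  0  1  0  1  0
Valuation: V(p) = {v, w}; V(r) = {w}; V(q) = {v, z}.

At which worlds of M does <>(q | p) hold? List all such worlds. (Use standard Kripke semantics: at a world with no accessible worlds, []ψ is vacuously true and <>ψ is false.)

Let φ = <>(q | p). Evaluate φ at each world:
  u (successors {u, v, w, x}): φ is true.
  v (successors ∅): φ is false.
  w (successors {v, x, z}): φ is true.
  x (successors {u, x, z}): φ is true.
  y (successors {u, w, x, y}): φ is true.
  z (successors {w, y}): φ is true.
For instance, at u:
  At u: <>(q | p) requires q | p at some successor in {u, v, w, x}.
    q | p holds at v, so <>(q | p) is true at u.
Satisfying worlds: {u, w, x, y, z}

u, w, x, y, z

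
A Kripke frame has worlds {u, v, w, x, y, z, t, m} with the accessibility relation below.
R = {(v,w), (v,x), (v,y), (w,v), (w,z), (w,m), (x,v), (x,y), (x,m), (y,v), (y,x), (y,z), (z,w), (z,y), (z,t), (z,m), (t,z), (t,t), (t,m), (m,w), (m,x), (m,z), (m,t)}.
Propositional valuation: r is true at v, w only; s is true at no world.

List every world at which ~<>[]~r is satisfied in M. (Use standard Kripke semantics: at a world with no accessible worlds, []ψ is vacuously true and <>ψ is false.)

Let φ = ~<>[]~r. Evaluate φ at each world:
  u (successors ∅): φ is true.
  v (successors {w, x, y}): φ is true.
  w (successors {v, z, m}): φ is true.
  x (successors {v, y, m}): φ is true.
  y (successors {v, x, z}): φ is true.
  z (successors {w, y, t, m}): φ is false.
  t (successors {z, t, m}): φ is false.
  m (successors {w, x, z, t}): φ is false.
For instance, at v:
  At v: <>[]~r is false, so ~<>[]~r is true.
    At v: <>[]~r requires []~r at some successor in {w, x, y}.
      At w: []~r is false.
      At x: []~r is false.
      At y: []~r is false.
    So <>[]~r is false at v.
Satisfying worlds: {u, v, w, x, y}

u, v, w, x, y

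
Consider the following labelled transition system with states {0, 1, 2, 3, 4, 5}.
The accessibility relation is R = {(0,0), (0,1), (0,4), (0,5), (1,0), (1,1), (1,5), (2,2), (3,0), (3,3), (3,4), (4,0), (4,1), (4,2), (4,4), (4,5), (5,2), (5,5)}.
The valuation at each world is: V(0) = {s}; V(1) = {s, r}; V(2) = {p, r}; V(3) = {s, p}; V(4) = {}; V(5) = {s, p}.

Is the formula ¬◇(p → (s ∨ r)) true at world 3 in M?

At 3: ◇(p → (s ∨ r)) is true, so ¬◇(p → (s ∨ r)) is false.
  At 3: ◇(p → (s ∨ r)) requires p → (s ∨ r) at some successor in {0, 3, 4}.
    p → (s ∨ r) holds at 0, so ◇(p → (s ∨ r)) is true at 3.

No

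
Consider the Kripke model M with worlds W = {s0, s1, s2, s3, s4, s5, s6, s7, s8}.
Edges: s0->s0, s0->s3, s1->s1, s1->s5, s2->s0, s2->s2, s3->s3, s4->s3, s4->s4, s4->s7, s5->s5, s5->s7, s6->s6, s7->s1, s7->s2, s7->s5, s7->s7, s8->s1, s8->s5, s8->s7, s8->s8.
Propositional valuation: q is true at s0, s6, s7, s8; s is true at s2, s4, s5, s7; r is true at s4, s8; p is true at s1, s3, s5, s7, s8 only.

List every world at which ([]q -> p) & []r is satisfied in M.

none

Let φ = ([]q -> p) & []r. Evaluate φ at each world:
  s0 (successors {s0, s3}): φ is false.
  s1 (successors {s1, s5}): φ is false.
  s2 (successors {s0, s2}): φ is false.
  s3 (successors {s3}): φ is false.
  s4 (successors {s3, s4, s7}): φ is false.
  s5 (successors {s5, s7}): φ is false.
  s6 (successors {s6}): φ is false.
  s7 (successors {s1, s2, s5, s7}): φ is false.
  s8 (successors {s1, s5, s7, s8}): φ is false.
For instance, at s8:
  At s8: []q -> p is true, []r is false, so ([]q -> p) & []r is false.
    At s8: []q is false, p is true, so []q -> p is true.
      At s8: []q requires q at every successor {s1, s5, s7, s8}.
        q fails at s1, so []q is false at s8.
    At s8: []r requires r at every successor {s1, s5, s7, s8}.
      r fails at s1, so []r is false at s8.
Satisfying worlds: none.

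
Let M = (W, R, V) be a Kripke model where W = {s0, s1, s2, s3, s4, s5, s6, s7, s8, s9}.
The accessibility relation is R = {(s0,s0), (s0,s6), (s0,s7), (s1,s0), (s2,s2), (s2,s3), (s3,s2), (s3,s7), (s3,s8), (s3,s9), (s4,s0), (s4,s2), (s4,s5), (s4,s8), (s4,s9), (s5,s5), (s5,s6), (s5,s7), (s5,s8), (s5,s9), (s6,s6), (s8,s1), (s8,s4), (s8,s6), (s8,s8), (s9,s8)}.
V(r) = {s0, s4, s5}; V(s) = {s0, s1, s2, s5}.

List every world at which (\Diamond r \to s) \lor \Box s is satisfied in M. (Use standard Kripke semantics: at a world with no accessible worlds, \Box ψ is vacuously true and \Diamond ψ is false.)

s0, s1, s2, s3, s5, s6, s7, s9

Let φ = (\Diamond r \to s) \lor \Box s. Evaluate φ at each world:
  s0 (successors {s0, s6, s7}): φ is true.
  s1 (successors {s0}): φ is true.
  s2 (successors {s2, s3}): φ is true.
  s3 (successors {s2, s7, s8, s9}): φ is true.
  s4 (successors {s0, s2, s5, s8, s9}): φ is false.
  s5 (successors {s5, s6, s7, s8, s9}): φ is true.
  s6 (successors {s6}): φ is true.
  s7 (successors ∅): φ is true.
  s8 (successors {s1, s4, s6, s8}): φ is false.
  s9 (successors {s8}): φ is true.
For instance, at s0:
  At s0: \Diamond r \to s is true, \Box s is false, so (\Diamond r \to s) \lor \Box s is true.
    At s0: \Diamond r is true, s is true, so \Diamond r \to s is true.
      At s0: \Diamond r requires r at some successor in {s0, s6, s7}.
        r holds at s0, so \Diamond r is true at s0.
    At s0: \Box s requires s at every successor {s0, s6, s7}.
      s fails at s6, so \Box s is false at s0.
Satisfying worlds: {s0, s1, s2, s3, s5, s6, s7, s9}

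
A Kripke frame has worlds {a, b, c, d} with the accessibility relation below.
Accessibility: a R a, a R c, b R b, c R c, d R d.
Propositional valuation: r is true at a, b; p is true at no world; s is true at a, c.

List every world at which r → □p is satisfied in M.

c, d

Recall that □ψ holds at a world iff ψ holds at every accessible world, and ◇ψ holds iff ψ holds at some accessible world.
Let φ = r → □p. Evaluate φ at each world:
  a (successors {a, c}): φ is false.
  b (successors {b}): φ is false.
  c (successors {c}): φ is true.
  d (successors {d}): φ is true.
For instance, at d:
  At d: r is false, □p is false, so r → □p is true.
    At d: □p requires p at every successor {d}.
      p fails at d, so □p is false at d.
Satisfying worlds: {c, d}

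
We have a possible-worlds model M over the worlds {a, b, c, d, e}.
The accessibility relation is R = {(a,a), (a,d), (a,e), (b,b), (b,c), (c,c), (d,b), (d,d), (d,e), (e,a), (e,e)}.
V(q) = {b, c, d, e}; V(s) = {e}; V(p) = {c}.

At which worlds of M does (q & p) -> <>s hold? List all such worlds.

Let φ = (q & p) -> <>s. Evaluate φ at each world:
  a (successors {a, d, e}): φ is true.
  b (successors {b, c}): φ is true.
  c (successors {c}): φ is false.
  d (successors {b, d, e}): φ is true.
  e (successors {a, e}): φ is true.
For instance, at c:
  At c: q & p is true, <>s is false, so (q & p) -> <>s is false.
    At c: <>s requires s at some successor in {c}.
      At c: s is false.
    So <>s is false at c.
Satisfying worlds: {a, b, d, e}

a, b, d, e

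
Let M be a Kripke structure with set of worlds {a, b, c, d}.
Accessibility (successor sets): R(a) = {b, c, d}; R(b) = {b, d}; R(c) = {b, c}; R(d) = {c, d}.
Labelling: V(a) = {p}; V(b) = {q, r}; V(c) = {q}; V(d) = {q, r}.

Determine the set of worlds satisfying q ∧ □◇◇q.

b, c, d

Recall that □ψ holds at a world iff ψ holds at every accessible world, and ◇ψ holds iff ψ holds at some accessible world.
Let φ = q ∧ □◇◇q. Evaluate φ at each world:
  a (successors {b, c, d}): φ is false.
  b (successors {b, d}): φ is true.
  c (successors {b, c}): φ is true.
  d (successors {c, d}): φ is true.
For instance, at c:
  At c: q is true, □◇◇q is true, so q ∧ □◇◇q is true.
    At c: □◇◇q requires ◇◇q at every successor {b, c}.
      At b: ◇◇q is true.
      At c: ◇◇q is true.
    So □◇◇q is true at c.
Satisfying worlds: {b, c, d}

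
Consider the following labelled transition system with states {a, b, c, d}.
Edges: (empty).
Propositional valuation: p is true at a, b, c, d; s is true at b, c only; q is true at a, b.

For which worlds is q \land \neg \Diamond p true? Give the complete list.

a, b

Let φ = q \land \neg \Diamond p. Evaluate φ at each world:
  a (successors ∅): φ is true.
  b (successors ∅): φ is true.
  c (successors ∅): φ is false.
  d (successors ∅): φ is false.
For instance, at d:
  At d: q is false, \neg \Diamond p is true, so q \land \neg \Diamond p is false.
    At d: \Diamond p is false, so \neg \Diamond p is true.
      At d: no accessible worlds, so \Diamond p is false.
Satisfying worlds: {a, b}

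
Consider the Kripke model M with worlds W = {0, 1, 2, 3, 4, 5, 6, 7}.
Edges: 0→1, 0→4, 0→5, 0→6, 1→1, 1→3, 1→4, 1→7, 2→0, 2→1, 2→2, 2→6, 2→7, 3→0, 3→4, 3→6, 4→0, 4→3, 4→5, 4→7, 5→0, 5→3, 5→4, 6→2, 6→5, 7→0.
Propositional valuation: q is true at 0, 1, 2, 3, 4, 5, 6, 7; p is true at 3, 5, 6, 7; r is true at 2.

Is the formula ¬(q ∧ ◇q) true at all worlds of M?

No

Let φ = ¬(q ∧ ◇q). Evaluate φ at each world:
  0 (successors {1, 4, 5, 6}): φ is false.
  1 (successors {1, 3, 4, 7}): φ is false.
  2 (successors {0, 1, 2, 6, 7}): φ is false.
  3 (successors {0, 4, 6}): φ is false.
  4 (successors {0, 3, 5, 7}): φ is false.
  5 (successors {0, 3, 4}): φ is false.
  6 (successors {2, 5}): φ is false.
  7 (successors {0}): φ is false.
Detail at 0 (counterexample):
  At 0: q ∧ ◇q is true, so ¬(q ∧ ◇q) is false.
    At 0: q is true, ◇q is true, so q ∧ ◇q is true.
      At 0: ◇q requires q at some successor in {1, 4, 5, 6}.
        q holds at 1, so ◇q is true at 0.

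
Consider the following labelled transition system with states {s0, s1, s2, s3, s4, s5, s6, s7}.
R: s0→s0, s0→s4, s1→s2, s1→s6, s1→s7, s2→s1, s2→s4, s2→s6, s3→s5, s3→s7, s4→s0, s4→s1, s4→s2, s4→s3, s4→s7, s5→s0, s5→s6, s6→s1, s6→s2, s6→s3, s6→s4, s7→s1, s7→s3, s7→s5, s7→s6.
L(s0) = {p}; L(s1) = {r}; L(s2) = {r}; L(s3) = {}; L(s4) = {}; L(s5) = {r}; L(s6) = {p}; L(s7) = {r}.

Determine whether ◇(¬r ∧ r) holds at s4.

At s4: ◇(¬r ∧ r) requires ¬r ∧ r at some successor in {s0, s1, s2, s3, s7}.
  At s0: ¬r ∧ r is false.
  At s1: ¬r ∧ r is false.
  At s2: ¬r ∧ r is false.
  At s3: ¬r ∧ r is false.
  At s7: ¬r ∧ r is false.
So ◇(¬r ∧ r) is false at s4.

No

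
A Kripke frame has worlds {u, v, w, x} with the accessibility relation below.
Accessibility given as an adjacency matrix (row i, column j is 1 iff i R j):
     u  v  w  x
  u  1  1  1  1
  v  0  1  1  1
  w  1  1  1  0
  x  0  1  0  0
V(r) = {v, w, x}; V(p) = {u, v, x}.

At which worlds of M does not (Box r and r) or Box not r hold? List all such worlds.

u, w

Let φ = not (Box r and r) or Box not r. Evaluate φ at each world:
  u (successors {u, v, w, x}): φ is true.
  v (successors {v, w, x}): φ is false.
  w (successors {u, v, w}): φ is true.
  x (successors {v}): φ is false.
For instance, at v:
  At v: not (Box r and r) is false, Box not r is false, so not (Box r and r) or Box not r is false.
    At v: Box r and r is true, so not (Box r and r) is false.
      At v: Box r is true, r is true, so Box r and r is true.
    At v: Box not r requires not r at every successor {v, w, x}.
      not r fails at v, so Box not r is false at v.
Satisfying worlds: {u, w}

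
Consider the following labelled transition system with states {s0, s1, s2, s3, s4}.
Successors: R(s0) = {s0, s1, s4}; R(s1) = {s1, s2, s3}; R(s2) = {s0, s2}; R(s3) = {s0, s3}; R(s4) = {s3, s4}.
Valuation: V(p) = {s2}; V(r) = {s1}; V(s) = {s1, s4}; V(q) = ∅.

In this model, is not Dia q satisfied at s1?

Recall that Dia ψ holds at a world iff ψ holds at some accessible world.
At s1: Dia q is false, so not Dia q is true.
  At s1: Dia q requires q at some successor in {s1, s2, s3}.
    At s1: q is false.
    At s2: q is false.
    At s3: q is false.
  So Dia q is false at s1.

Yes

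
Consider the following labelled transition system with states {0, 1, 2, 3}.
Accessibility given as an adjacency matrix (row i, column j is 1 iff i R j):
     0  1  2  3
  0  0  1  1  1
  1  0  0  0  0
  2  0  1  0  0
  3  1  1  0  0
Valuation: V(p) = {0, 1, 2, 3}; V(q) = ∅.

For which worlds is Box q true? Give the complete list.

Let φ = Box q. Evaluate φ at each world:
  0 (successors {1, 2, 3}): φ is false.
  1 (successors ∅): φ is true.
  2 (successors {1}): φ is false.
  3 (successors {0, 1}): φ is false.
For instance, at 0:
  At 0: Box q requires q at every successor {1, 2, 3}.
    q fails at 1, so Box q is false at 0.
Satisfying worlds: {1}

1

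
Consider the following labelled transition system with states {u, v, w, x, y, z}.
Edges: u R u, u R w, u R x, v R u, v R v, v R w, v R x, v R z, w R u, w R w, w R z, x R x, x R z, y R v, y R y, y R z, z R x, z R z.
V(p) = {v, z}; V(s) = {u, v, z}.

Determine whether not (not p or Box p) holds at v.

At v: not p or Box p is false, so not (not p or Box p) is true.
  At v: not p is false, Box p is false, so not p or Box p is false.
    At v: Box p requires p at every successor {u, v, w, x, z}.
      p fails at u, so Box p is false at v.

Yes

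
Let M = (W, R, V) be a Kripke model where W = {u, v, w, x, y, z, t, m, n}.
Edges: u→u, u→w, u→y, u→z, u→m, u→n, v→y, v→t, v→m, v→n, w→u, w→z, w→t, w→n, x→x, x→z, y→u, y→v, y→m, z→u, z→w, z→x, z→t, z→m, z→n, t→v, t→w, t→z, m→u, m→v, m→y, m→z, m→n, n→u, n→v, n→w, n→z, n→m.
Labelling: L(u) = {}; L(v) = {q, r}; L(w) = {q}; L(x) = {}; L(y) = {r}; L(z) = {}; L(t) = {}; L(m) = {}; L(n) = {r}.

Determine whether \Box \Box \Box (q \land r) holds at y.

No

At y: \Box \Box \Box (q \land r) requires \Box \Box (q \land r) at every successor {u, v, m}.
  \Box \Box (q \land r) fails at u, so \Box \Box \Box (q \land r) is false at y.
    At u: \Box \Box (q \land r) requires \Box (q \land r) at every successor {u, w, y, z, m, n}.
      \Box (q \land r) fails at u, so \Box \Box (q \land r) is false at u.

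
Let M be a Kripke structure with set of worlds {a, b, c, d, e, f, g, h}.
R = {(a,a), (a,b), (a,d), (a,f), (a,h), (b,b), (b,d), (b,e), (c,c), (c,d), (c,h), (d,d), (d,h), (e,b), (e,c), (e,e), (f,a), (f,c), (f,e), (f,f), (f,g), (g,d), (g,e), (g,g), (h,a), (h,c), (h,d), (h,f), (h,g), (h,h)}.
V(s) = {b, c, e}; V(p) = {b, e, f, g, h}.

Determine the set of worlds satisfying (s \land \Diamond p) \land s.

b, c, e

Let φ = (s \land \Diamond p) \land s. Evaluate φ at each world:
  a (successors {a, b, d, f, h}): φ is false.
  b (successors {b, d, e}): φ is true.
  c (successors {c, d, h}): φ is true.
  d (successors {d, h}): φ is false.
  e (successors {b, c, e}): φ is true.
  f (successors {a, c, e, f, g}): φ is false.
  g (successors {d, e, g}): φ is false.
  h (successors {a, c, d, f, g, h}): φ is false.
For instance, at d:
  At d: s \land \Diamond p is false, s is false, so (s \land \Diamond p) \land s is false.
    At d: s is false, \Diamond p is true, so s \land \Diamond p is false.
      At d: \Diamond p requires p at some successor in {d, h}.
        p holds at h, so \Diamond p is true at d.
Satisfying worlds: {b, c, e}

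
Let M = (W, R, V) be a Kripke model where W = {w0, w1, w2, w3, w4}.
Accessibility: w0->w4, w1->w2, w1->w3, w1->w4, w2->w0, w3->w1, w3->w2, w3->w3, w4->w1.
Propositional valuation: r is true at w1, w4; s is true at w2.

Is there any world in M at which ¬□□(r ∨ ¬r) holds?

No

Let φ = ¬□□(r ∨ ¬r). Evaluate φ at each world:
  w0 (successors {w4}): φ is false.
  w1 (successors {w2, w3, w4}): φ is false.
  w2 (successors {w0}): φ is false.
  w3 (successors {w1, w2, w3}): φ is false.
  w4 (successors {w1}): φ is false.
For instance, at w3:
  At w3: □□(r ∨ ¬r) is true, so ¬□□(r ∨ ¬r) is false.
    At w3: □□(r ∨ ¬r) requires □(r ∨ ¬r) at every successor {w1, w2, w3}.
      At w1: □(r ∨ ¬r) is true.
      At w2: □(r ∨ ¬r) is true.
      At w3: □(r ∨ ¬r) is true.
    So □□(r ∨ ¬r) is true at w3.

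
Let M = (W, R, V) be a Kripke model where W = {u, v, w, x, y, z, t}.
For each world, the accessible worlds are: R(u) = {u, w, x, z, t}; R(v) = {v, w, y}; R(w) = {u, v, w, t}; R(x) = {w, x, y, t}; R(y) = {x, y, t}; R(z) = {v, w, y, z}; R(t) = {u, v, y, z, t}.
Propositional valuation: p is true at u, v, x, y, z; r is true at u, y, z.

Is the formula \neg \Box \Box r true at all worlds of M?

Let φ = \neg \Box \Box r. Evaluate φ at each world:
  u (successors {u, w, x, z, t}): φ is true.
  v (successors {v, w, y}): φ is true.
  w (successors {u, v, w, t}): φ is true.
  x (successors {w, x, y, t}): φ is true.
  y (successors {x, y, t}): φ is true.
  z (successors {v, w, y, z}): φ is true.
  t (successors {u, v, y, z, t}): φ is true.
For instance, at v:
  At v: \Box \Box r is false, so \neg \Box \Box r is true.
    At v: \Box \Box r requires \Box r at every successor {v, w, y}.
      \Box r fails at v, so \Box \Box r is false at v.

Yes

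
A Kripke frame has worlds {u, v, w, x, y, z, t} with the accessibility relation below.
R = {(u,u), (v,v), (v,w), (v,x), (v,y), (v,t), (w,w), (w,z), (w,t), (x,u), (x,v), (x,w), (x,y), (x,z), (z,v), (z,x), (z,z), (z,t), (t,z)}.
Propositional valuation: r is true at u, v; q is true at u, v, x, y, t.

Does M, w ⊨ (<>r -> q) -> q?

No

At w: <>r -> q is true, q is false, so (<>r -> q) -> q is false.
  At w: <>r is false, q is false, so <>r -> q is true.
    At w: <>r requires r at some successor in {w, z, t}.
      At w: r is false.
      At z: r is false.
      At t: r is false.
    So <>r is false at w.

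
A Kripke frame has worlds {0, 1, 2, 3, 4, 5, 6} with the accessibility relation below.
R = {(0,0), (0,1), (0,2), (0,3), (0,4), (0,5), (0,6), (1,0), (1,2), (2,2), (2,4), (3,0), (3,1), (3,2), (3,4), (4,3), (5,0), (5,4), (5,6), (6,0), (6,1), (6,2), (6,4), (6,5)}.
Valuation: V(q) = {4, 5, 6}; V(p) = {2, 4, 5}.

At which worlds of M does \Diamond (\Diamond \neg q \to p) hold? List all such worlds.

Let φ = \Diamond (\Diamond \neg q \to p). Evaluate φ at each world:
  0 (successors {0, 1, 2, 3, 4, 5, 6}): φ is true.
  1 (successors {0, 2}): φ is true.
  2 (successors {2, 4}): φ is true.
  3 (successors {0, 1, 2, 4}): φ is true.
  4 (successors {3}): φ is false.
  5 (successors {0, 4, 6}): φ is true.
  6 (successors {0, 1, 2, 4, 5}): φ is true.
For instance, at 1:
  At 1: \Diamond (\Diamond \neg q \to p) requires \Diamond \neg q \to p at some successor in {0, 2}.
    \Diamond \neg q \to p holds at 2, so \Diamond (\Diamond \neg q \to p) is true at 1.
      At 2: \Diamond \neg q is true, p is true, so \Diamond \neg q \to p is true.
Satisfying worlds: {0, 1, 2, 3, 5, 6}

0, 1, 2, 3, 5, 6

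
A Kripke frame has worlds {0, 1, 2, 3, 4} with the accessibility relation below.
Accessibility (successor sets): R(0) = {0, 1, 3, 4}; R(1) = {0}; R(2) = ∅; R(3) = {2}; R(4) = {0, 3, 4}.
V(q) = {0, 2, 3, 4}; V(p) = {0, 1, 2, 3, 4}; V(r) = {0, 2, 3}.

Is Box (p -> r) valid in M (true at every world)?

Let φ = Box (p -> r). Evaluate φ at each world:
  0 (successors {0, 1, 3, 4}): φ is false.
  1 (successors {0}): φ is true.
  2 (successors ∅): φ is true.
  3 (successors {2}): φ is true.
  4 (successors {0, 3, 4}): φ is false.
Detail at 0 (counterexample):
  At 0: Box (p -> r) requires p -> r at every successor {0, 1, 3, 4}.
    p -> r fails at 1, so Box (p -> r) is false at 0.

No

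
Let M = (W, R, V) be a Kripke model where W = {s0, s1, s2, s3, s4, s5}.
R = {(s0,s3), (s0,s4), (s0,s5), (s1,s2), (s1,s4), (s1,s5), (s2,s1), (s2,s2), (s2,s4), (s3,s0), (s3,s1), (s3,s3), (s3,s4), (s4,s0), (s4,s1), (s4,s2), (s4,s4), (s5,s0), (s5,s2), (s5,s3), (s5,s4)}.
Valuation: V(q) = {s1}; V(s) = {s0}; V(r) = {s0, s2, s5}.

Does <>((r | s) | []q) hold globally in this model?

Let φ = <>((r | s) | []q). Evaluate φ at each world:
  s0 (successors {s3, s4, s5}): φ is true.
  s1 (successors {s2, s4, s5}): φ is true.
  s2 (successors {s1, s2, s4}): φ is true.
  s3 (successors {s0, s1, s3, s4}): φ is true.
  s4 (successors {s0, s1, s2, s4}): φ is true.
  s5 (successors {s0, s2, s3, s4}): φ is true.
For instance, at s4:
  At s4: <>((r | s) | []q) requires (r | s) | []q at some successor in {s0, s1, s2, s4}.
    (r | s) | []q holds at s0, so <>((r | s) | []q) is true at s4.
      At s0: r | s is true, []q is false, so (r | s) | []q is true.

Yes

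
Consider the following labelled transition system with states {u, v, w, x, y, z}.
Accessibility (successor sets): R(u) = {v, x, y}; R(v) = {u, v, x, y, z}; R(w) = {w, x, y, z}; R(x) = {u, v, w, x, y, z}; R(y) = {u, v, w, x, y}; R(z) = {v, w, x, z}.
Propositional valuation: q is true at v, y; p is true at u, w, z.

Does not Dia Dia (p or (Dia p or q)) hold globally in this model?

Let φ = not Dia Dia (p or (Dia p or q)). Evaluate φ at each world:
  u (successors {v, x, y}): φ is false.
  v (successors {u, v, x, y, z}): φ is false.
  w (successors {w, x, y, z}): φ is false.
  x (successors {u, v, w, x, y, z}): φ is false.
  y (successors {u, v, w, x, y}): φ is false.
  z (successors {v, w, x, z}): φ is false.
Detail at u (counterexample):
  At u: Dia Dia (p or (Dia p or q)) is true, so not Dia Dia (p or (Dia p or q)) is false.
    At u: Dia Dia (p or (Dia p or q)) requires Dia (p or (Dia p or q)) at some successor in {v, x, y}.
      Dia (p or (Dia p or q)) holds at v, so Dia Dia (p or (Dia p or q)) is true at u.

No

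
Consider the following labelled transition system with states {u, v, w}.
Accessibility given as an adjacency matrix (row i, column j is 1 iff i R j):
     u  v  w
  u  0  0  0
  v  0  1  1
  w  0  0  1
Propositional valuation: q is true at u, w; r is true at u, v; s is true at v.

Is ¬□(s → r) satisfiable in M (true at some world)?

No

Recall that □ψ holds at a world iff ψ holds at every accessible world, and ◇ψ holds iff ψ holds at some accessible world.
Let φ = ¬□(s → r). Evaluate φ at each world:
  u (successors ∅): φ is false.
  v (successors {v, w}): φ is false.
  w (successors {w}): φ is false.
For instance, at v:
  At v: □(s → r) is true, so ¬□(s → r) is false.
    At v: □(s → r) requires s → r at every successor {v, w}.
      At v: s → r is true.
      At w: s → r is true.
    So □(s → r) is true at v.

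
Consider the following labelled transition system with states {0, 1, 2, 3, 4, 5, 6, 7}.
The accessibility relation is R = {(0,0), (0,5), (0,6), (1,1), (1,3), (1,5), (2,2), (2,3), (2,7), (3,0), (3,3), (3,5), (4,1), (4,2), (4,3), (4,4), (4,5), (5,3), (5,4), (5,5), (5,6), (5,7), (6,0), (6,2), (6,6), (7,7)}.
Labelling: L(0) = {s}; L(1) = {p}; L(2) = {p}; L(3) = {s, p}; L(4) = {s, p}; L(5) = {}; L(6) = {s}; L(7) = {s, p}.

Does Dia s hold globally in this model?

Let φ = Dia s. Evaluate φ at each world:
  0 (successors {0, 5, 6}): φ is true.
  1 (successors {1, 3, 5}): φ is true.
  2 (successors {2, 3, 7}): φ is true.
  3 (successors {0, 3, 5}): φ is true.
  4 (successors {1, 2, 3, 4, 5}): φ is true.
  5 (successors {3, 4, 5, 6, 7}): φ is true.
  6 (successors {0, 2, 6}): φ is true.
  7 (successors {7}): φ is true.
For instance, at 1:
  At 1: Dia s requires s at some successor in {1, 3, 5}.
    s holds at 3, so Dia s is true at 1.

Yes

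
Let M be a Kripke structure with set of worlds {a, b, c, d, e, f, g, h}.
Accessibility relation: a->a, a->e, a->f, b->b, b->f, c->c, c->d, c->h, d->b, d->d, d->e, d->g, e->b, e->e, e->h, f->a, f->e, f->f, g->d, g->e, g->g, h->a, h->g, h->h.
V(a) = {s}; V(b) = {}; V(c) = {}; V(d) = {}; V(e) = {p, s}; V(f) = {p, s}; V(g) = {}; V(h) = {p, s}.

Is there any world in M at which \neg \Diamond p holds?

No

Recall that \Diamond ψ holds at a world iff ψ holds at some accessible world.
Let φ = \neg \Diamond p. Evaluate φ at each world:
  a (successors {a, e, f}): φ is false.
  b (successors {b, f}): φ is false.
  c (successors {c, d, h}): φ is false.
  d (successors {b, d, e, g}): φ is false.
  e (successors {b, e, h}): φ is false.
  f (successors {a, e, f}): φ is false.
  g (successors {d, e, g}): φ is false.
  h (successors {a, g, h}): φ is false.
For instance, at c:
  At c: \Diamond p is true, so \neg \Diamond p is false.
    At c: \Diamond p requires p at some successor in {c, d, h}.
      p holds at h, so \Diamond p is true at c.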